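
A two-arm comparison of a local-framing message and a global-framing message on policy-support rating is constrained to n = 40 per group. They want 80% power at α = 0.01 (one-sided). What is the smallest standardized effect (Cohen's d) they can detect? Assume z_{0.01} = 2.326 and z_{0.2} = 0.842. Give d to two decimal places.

For two independent groups of n = 40 each: d_min = (z_{α} + z_β)·√(2/n).
z-sum = 2.326 + 0.842 = 3.168.
d_min = 3.168 × √(2/40) = 3.168 × 0.2236 = 0.708.

d_min ≈ 0.71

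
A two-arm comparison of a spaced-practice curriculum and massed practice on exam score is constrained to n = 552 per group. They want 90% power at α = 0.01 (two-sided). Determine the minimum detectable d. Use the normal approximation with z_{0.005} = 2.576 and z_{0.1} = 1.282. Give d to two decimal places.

d_min ≈ 0.23

For two independent groups of n = 552 each: d_min = (z_{α/2} + z_β)·√(2/n).
z-sum = 2.576 + 1.282 = 3.858.
d_min = 3.858 × √(2/552) = 3.858 × 0.0602 = 0.232.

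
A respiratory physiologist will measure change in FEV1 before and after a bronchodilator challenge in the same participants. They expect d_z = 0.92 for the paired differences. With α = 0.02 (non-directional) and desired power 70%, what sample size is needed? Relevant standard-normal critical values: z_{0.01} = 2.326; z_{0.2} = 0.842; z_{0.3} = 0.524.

n = 10 pairs

For a paired (one-sample on differences) test: n = ((z_{α/2} + z_β) / d)².
z_{α/2} + z_β = 2.326 + 0.524 = 2.850.
n = (2.850 / 0.92)² = 3.098² = 9.60.
Round up.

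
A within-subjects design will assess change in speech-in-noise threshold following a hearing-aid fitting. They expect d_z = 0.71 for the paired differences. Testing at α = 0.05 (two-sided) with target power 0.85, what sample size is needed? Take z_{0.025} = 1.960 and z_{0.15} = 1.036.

n = 18 pairs

For a paired (one-sample on differences) test: n = ((z_{α/2} + z_β) / d)².
z_{α/2} + z_β = 1.960 + 1.036 = 2.996.
n = (2.996 / 0.71)² = 4.220² = 17.81.
Round up.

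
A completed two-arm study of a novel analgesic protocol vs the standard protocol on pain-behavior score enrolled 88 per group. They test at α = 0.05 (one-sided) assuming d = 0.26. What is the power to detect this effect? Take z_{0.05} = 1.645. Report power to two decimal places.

power ≈ 0.53

For two equal groups, power = Φ(d·√(n/2) − z_{α}).
d·√(n/2) = 0.26 × √(88/2) = 0.26 × 6.633 = 1.725.
z_β = 1.725 − 1.645 = 0.080.
Power = Φ(0.080) = 0.532.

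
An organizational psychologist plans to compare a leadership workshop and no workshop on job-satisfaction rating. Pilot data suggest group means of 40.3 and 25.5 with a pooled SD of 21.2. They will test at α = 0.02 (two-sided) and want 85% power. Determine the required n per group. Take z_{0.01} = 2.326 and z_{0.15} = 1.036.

n = 47 per group

Cohen's d = |M₁ − M₂| / SD_pooled = |40.3 − 25.5| / 21.2 = 14.8 / 21.2 = 0.698.
For two independent groups with equal n: n = 2·((z_{α/2} + z_β) / d)².
z_{α/2} + z_β = 2.326 + 1.036 = 3.362.
n = 2 × (3.362 / 0.698)² = 2 × 4.817² = 2 × 23.20 = 46.4.
Round up to the next whole participant.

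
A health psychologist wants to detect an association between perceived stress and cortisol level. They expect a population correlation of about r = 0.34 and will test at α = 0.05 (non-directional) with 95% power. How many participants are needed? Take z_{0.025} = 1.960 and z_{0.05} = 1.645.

Fisher's z: C = ½·ln((1+r)/(1−r)) = ½·ln(2.0303) = 0.3541.
n = ((z_{α/2} + z_β)/C)² + 3.
(1.960 + 1.645) / 0.3541 = 3.605 / 0.3541 = 10.181.
n = 10.181² + 3 = 103.65 + 3 = 106.6.
Round up.

n = 107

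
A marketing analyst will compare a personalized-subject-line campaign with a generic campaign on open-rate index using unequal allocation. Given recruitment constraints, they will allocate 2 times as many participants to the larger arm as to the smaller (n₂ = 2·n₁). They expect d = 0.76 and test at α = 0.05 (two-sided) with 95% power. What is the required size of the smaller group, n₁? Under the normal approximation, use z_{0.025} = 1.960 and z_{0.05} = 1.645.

With allocation ratio k = n₂/n₁ = 2, Var(x̄₁−x̄₂) = σ²(1/n₁ + 1/(k·n₁)) = σ²·(k+1)/(k·n₁).
So n₁ = (1 + 1/k)·((z_{α/2} + z_β)/d)² = 1.500 × (3.605/0.76)².
n₁ = 1.500 × 22.50 = 33.8.
Round up: n₁ = 34, giving n₂ = 2 × 34 = 68.

n₁ = 34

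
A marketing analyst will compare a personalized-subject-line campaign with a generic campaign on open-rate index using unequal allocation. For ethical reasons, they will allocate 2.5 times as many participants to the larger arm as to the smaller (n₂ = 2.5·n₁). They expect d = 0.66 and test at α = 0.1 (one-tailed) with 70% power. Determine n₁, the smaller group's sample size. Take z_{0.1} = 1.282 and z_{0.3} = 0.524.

With allocation ratio k = n₂/n₁ = 2.5, Var(x̄₁−x̄₂) = σ²(1/n₁ + 1/(k·n₁)) = σ²·(k+1)/(k·n₁).
So n₁ = (1 + 1/k)·((z_{α} + z_β)/d)² = 1.400 × (1.806/0.66)².
n₁ = 1.400 × 7.49 = 10.5.
Round up: n₁ = 11, giving n₂ = ⌈2.5 × 11⌉ = ⌈27.5⌉ = 28.

n₁ = 11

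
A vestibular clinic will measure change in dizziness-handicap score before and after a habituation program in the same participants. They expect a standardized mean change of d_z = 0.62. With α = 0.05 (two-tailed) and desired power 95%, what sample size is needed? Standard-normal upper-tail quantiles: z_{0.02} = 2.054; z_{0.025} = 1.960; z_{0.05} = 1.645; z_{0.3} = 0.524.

n = 34 pairs

For a paired (one-sample on differences) test: n = ((z_{α/2} + z_β) / d)².
z_{α/2} + z_β = 1.960 + 1.645 = 3.605.
n = (3.605 / 0.62)² = 5.815² = 33.81.
Round up.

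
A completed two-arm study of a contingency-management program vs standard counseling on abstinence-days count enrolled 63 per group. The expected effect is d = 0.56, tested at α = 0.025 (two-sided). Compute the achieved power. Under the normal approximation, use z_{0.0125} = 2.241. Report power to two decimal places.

power ≈ 0.82

For two equal groups, power = Φ(d·√(n/2) − z_{α/2}).
d·√(n/2) = 0.56 × √(63/2) = 0.56 × 5.612 = 3.143.
z_β = 3.143 − 2.241 = 0.902.
Power = Φ(0.902) = 0.816.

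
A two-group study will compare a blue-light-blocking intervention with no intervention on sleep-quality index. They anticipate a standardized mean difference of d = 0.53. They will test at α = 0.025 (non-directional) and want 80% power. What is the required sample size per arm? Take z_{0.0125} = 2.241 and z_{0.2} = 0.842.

n = 68 per group

For two independent groups with equal n: n = 2·((z_{α/2} + z_β) / d)².
z_{α/2} + z_β = 2.241 + 0.842 = 3.083.
n = 2 × (3.083 / 0.53)² = 2 × 5.817² = 2 × 33.84 = 67.7.
Round up to the next whole participant.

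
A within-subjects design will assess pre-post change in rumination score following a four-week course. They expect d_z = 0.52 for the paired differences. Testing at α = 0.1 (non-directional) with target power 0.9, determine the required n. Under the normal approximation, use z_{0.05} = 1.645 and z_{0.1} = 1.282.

For a paired (one-sample on differences) test: n = ((z_{α/2} + z_β) / d)².
z_{α/2} + z_β = 1.645 + 1.282 = 2.927.
n = (2.927 / 0.52)² = 5.629² = 31.68.
Round up.

n = 32 pairs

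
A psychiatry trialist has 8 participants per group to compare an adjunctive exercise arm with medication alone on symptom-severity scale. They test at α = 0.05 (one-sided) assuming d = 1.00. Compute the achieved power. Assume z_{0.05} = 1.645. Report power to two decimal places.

power ≈ 0.64

For two equal groups, power = Φ(d·√(n/2) − z_{α}).
d·√(n/2) = 1.00 × √(8/2) = 1.00 × 2.000 = 2.000.
z_β = 2.000 − 1.645 = 0.355.
Power = Φ(0.355) = 0.639.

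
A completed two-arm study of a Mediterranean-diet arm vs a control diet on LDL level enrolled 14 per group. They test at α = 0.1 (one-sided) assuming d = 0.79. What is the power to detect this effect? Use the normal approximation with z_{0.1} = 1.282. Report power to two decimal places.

For two equal groups, power = Φ(d·√(n/2) − z_{α}).
d·√(n/2) = 0.79 × √(14/2) = 0.79 × 2.646 = 2.090.
z_β = 2.090 − 1.282 = 0.808.
Power = Φ(0.808) = 0.790.

power ≈ 0.79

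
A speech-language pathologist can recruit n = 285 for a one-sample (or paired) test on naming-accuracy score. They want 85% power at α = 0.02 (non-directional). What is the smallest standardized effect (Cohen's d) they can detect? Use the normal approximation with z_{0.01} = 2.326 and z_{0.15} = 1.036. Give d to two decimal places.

For a single sample (or paired design) of n = 285: d_min = (z_{α/2} + z_β)/√n.
z-sum = 2.326 + 1.036 = 3.362.
d_min = 3.362 / √285 = 3.362 / 16.882 = 0.199.

d_min ≈ 0.20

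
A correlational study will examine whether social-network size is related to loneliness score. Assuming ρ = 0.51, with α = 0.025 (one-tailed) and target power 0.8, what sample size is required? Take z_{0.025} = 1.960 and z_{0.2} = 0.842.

n = 28

Fisher's z: C = ½·ln((1+r)/(1−r)) = ½·ln(3.0816) = 0.5627.
n = ((z_{α} + z_β)/C)² + 3.
(1.960 + 0.842) / 0.5627 = 2.802 / 0.5627 = 4.980.
n = 4.980² + 3 = 24.80 + 3 = 27.8.
Round up.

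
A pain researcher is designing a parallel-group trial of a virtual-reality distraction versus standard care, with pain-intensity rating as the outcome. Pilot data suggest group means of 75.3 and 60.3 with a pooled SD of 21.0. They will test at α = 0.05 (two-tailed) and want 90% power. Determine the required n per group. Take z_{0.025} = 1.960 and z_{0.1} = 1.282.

Cohen's d = |M₁ − M₂| / SD_pooled = |75.3 − 60.3| / 21.0 = 15.0 / 21.0 = 0.714.
For two independent groups with equal n: n = 2·((z_{α/2} + z_β) / d)².
z_{α/2} + z_β = 1.960 + 1.282 = 3.242.
n = 2 × (3.242 / 0.714)² = 2 × 4.541² = 2 × 20.62 = 41.2.
Round up to the next whole participant.

n = 42 per group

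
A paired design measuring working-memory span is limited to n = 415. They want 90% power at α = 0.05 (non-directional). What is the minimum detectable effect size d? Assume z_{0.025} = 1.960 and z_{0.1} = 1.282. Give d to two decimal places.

d_min ≈ 0.16

For a single sample (or paired design) of n = 415: d_min = (z_{α/2} + z_β)/√n.
z-sum = 1.960 + 1.282 = 3.242.
d_min = 3.242 / √415 = 3.242 / 20.372 = 0.159.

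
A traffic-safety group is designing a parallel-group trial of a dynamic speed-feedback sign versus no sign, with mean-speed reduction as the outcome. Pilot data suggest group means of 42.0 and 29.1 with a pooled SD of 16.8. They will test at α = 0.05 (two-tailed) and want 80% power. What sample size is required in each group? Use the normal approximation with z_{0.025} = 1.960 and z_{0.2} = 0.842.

Cohen's d = |M₁ − M₂| / SD_pooled = |42.0 − 29.1| / 16.8 = 12.9 / 16.8 = 0.768.
For two independent groups with equal n: n = 2·((z_{α/2} + z_β) / d)².
z_{α/2} + z_β = 1.960 + 0.842 = 2.802.
n = 2 × (2.802 / 0.768)² = 2 × 3.648² = 2 × 13.31 = 26.6.
Round up to the next whole participant.

n = 27 per group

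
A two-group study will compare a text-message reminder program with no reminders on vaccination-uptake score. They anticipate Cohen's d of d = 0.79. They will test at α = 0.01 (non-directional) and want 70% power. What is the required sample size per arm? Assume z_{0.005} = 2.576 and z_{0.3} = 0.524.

n = 31 per group

For two independent groups with equal n: n = 2·((z_{α/2} + z_β) / d)².
z_{α/2} + z_β = 2.576 + 0.524 = 3.100.
n = 2 × (3.100 / 0.79)² = 2 × 3.924² = 2 × 15.40 = 30.8.
Round up to the next whole participant.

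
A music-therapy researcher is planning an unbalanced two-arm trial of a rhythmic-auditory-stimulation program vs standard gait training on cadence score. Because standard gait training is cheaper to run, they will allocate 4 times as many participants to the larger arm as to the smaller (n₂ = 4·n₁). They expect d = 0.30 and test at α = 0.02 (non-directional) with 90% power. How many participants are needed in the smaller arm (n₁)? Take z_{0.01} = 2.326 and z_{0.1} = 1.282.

With allocation ratio k = n₂/n₁ = 4, Var(x̄₁−x̄₂) = σ²(1/n₁ + 1/(k·n₁)) = σ²·(k+1)/(k·n₁).
So n₁ = (1 + 1/k)·((z_{α/2} + z_β)/d)² = 1.250 × (3.608/0.30)².
n₁ = 1.250 × 144.64 = 180.8.
Round up: n₁ = 181, giving n₂ = 4 × 181 = 724.

n₁ = 181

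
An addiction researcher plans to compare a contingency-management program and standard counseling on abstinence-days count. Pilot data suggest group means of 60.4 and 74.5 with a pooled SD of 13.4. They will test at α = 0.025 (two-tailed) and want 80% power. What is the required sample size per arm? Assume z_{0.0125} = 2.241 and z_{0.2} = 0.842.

n = 18 per group

Cohen's d = |M₁ − M₂| / SD_pooled = |60.4 − 74.5| / 13.4 = 14.1 / 13.4 = 1.052.
For two independent groups with equal n: n = 2·((z_{α/2} + z_β) / d)².
z_{α/2} + z_β = 2.241 + 0.842 = 3.083.
n = 2 × (3.083 / 1.052)² = 2 × 2.931² = 2 × 8.59 = 17.2.
Round up to the next whole participant.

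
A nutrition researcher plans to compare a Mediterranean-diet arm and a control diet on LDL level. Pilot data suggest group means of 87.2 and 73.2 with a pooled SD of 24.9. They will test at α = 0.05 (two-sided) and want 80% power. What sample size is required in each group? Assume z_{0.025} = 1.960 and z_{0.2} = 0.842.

n = 50 per group

Cohen's d = |M₁ − M₂| / SD_pooled = |87.2 − 73.2| / 24.9 = 14.0 / 24.9 = 0.562.
For two independent groups with equal n: n = 2·((z_{α/2} + z_β) / d)².
z_{α/2} + z_β = 1.960 + 0.842 = 2.802.
n = 2 × (2.802 / 0.562)² = 2 × 4.986² = 2 × 24.86 = 49.7.
Round up to the next whole participant.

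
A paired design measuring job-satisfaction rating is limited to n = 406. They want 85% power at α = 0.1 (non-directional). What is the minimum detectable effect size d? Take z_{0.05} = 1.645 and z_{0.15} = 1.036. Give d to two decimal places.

For a single sample (or paired design) of n = 406: d_min = (z_{α/2} + z_β)/√n.
z-sum = 1.645 + 1.036 = 2.681.
d_min = 2.681 / √406 = 2.681 / 20.149 = 0.133.

d_min ≈ 0.13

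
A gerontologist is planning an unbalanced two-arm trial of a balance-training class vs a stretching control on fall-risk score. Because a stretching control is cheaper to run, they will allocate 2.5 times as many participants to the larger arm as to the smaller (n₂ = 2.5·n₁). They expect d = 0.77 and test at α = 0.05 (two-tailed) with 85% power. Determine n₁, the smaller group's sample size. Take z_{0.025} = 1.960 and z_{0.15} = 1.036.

n₁ = 22

With allocation ratio k = n₂/n₁ = 2.5, Var(x̄₁−x̄₂) = σ²(1/n₁ + 1/(k·n₁)) = σ²·(k+1)/(k·n₁).
So n₁ = (1 + 1/k)·((z_{α/2} + z_β)/d)² = 1.400 × (2.996/0.77)².
n₁ = 1.400 × 15.14 = 21.2.
Round up: n₁ = 22, giving n₂ = 2.5 × 22 = 55.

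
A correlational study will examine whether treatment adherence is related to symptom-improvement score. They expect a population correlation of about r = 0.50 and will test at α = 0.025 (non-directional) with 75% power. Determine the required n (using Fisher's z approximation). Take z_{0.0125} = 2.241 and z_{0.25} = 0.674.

n = 32

Fisher's z: C = ½·ln((1+r)/(1−r)) = ½·ln(3.0000) = 0.5493.
n = ((z_{α/2} + z_β)/C)² + 3.
(2.241 + 0.674) / 0.5493 = 2.915 / 0.5493 = 5.307.
n = 5.307² + 3 = 28.16 + 3 = 31.2.
Round up.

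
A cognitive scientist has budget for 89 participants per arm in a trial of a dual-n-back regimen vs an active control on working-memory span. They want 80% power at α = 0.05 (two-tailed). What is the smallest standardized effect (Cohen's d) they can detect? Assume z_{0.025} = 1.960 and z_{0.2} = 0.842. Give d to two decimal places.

d_min ≈ 0.42

For two independent groups of n = 89 each: d_min = (z_{α/2} + z_β)·√(2/n).
z-sum = 1.960 + 0.842 = 2.802.
d_min = 2.802 × √(2/89) = 2.802 × 0.1499 = 0.420.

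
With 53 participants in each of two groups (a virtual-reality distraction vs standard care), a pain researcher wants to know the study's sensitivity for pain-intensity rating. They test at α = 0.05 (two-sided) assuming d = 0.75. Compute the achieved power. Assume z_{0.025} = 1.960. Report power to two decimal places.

For two equal groups, power = Φ(d·√(n/2) − z_{α/2}).
d·√(n/2) = 0.75 × √(53/2) = 0.75 × 5.148 = 3.861.
z_β = 3.861 − 1.960 = 1.901.
Power = Φ(1.901) = 0.971.

power ≈ 0.97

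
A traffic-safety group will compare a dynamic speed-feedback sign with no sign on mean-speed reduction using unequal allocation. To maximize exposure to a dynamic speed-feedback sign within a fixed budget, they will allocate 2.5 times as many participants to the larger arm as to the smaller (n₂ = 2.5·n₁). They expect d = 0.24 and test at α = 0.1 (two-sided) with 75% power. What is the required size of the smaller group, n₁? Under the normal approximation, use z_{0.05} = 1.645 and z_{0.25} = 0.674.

With allocation ratio k = n₂/n₁ = 2.5, Var(x̄₁−x̄₂) = σ²(1/n₁ + 1/(k·n₁)) = σ²·(k+1)/(k·n₁).
So n₁ = (1 + 1/k)·((z_{α/2} + z_β)/d)² = 1.400 × (2.319/0.24)².
n₁ = 1.400 × 93.36 = 130.7.
Round up: n₁ = 131, giving n₂ = ⌈2.5 × 131⌉ = ⌈327.5⌉ = 328.

n₁ = 131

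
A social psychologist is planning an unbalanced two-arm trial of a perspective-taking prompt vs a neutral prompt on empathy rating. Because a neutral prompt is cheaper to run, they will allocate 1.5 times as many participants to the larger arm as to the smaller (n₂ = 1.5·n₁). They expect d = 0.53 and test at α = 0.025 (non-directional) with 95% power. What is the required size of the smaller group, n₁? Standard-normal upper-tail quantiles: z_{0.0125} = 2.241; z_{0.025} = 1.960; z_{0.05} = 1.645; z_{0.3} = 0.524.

With allocation ratio k = n₂/n₁ = 1.5, Var(x̄₁−x̄₂) = σ²(1/n₁ + 1/(k·n₁)) = σ²·(k+1)/(k·n₁).
So n₁ = (1 + 1/k)·((z_{α/2} + z_β)/d)² = 1.667 × (3.886/0.53)².
n₁ = 1.667 × 53.76 = 89.6.
Round up: n₁ = 90, giving n₂ = 1.5 × 90 = 135.

n₁ = 90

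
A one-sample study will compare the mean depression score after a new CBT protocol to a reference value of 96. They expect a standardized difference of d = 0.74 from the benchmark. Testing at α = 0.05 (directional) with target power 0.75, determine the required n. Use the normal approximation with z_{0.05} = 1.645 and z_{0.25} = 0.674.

For a one-sample test: n = ((z_{α} + z_β) / d)².
z_{α} + z_β = 1.645 + 0.674 = 2.319.
n = (2.319 / 0.74)² = 3.134² = 9.82.
Round up.

n = 10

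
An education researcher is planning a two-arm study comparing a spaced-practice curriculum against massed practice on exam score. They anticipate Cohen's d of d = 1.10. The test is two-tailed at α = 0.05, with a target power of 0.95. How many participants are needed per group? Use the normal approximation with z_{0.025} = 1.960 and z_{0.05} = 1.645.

For two independent groups with equal n: n = 2·((z_{α/2} + z_β) / d)².
z_{α/2} + z_β = 1.960 + 1.645 = 3.605.
n = 2 × (3.605 / 1.10)² = 2 × 3.277² = 2 × 10.74 = 21.5.
Round up to the next whole participant.

n = 22 per group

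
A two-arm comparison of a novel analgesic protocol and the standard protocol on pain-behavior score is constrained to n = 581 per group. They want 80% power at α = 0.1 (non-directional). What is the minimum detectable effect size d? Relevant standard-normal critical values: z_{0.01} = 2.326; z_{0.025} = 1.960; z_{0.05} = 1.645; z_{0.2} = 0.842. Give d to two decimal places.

d_min ≈ 0.15

For two independent groups of n = 581 each: d_min = (z_{α/2} + z_β)·√(2/n).
z-sum = 1.645 + 0.842 = 2.487.
d_min = 2.487 × √(2/581) = 2.487 × 0.0587 = 0.146.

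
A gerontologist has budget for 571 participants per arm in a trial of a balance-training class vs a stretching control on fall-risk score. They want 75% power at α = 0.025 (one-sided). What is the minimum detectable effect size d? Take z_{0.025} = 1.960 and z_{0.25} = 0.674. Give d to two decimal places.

d_min ≈ 0.16

For two independent groups of n = 571 each: d_min = (z_{α} + z_β)·√(2/n).
z-sum = 1.960 + 0.674 = 2.634.
d_min = 2.634 × √(2/571) = 2.634 × 0.0592 = 0.156.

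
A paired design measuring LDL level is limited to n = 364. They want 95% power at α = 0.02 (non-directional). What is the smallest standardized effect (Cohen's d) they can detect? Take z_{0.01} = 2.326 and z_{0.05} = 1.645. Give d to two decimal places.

d_min ≈ 0.21

For a single sample (or paired design) of n = 364: d_min = (z_{α/2} + z_β)/√n.
z-sum = 2.326 + 1.645 = 3.971.
d_min = 3.971 / √364 = 3.971 / 19.079 = 0.208.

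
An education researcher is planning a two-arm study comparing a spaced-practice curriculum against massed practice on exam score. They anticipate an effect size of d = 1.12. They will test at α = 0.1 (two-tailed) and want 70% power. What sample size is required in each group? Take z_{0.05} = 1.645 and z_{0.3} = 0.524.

For two independent groups with equal n: n = 2·((z_{α/2} + z_β) / d)².
z_{α/2} + z_β = 1.645 + 0.524 = 2.169.
n = 2 × (2.169 / 1.12)² = 2 × 1.937² = 2 × 3.75 = 7.5.
Round up to the next whole participant.

n = 8 per group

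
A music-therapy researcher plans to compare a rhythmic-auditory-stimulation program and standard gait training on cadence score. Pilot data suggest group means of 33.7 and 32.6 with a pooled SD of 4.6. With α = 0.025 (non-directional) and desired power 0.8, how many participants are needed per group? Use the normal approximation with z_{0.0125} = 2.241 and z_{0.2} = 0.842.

n = 333 per group

Cohen's d = |M₁ − M₂| / SD_pooled = |33.7 − 32.6| / 4.6 = 1.1 / 4.6 = 0.239.
For two independent groups with equal n: n = 2·((z_{α/2} + z_β) / d)².
z_{α/2} + z_β = 2.241 + 0.842 = 3.083.
n = 2 × (3.083 / 0.239)² = 2 × 12.900² = 2 × 166.40 = 332.8.
Round up to the next whole participant.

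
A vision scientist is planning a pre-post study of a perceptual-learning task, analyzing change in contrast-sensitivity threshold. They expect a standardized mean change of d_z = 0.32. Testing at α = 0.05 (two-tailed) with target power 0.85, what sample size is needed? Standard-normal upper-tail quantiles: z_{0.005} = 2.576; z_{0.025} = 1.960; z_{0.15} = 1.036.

n = 88 pairs

For a paired (one-sample on differences) test: n = ((z_{α/2} + z_β) / d)².
z_{α/2} + z_β = 1.960 + 1.036 = 2.996.
n = (2.996 / 0.32)² = 9.362² = 87.66.
Round up.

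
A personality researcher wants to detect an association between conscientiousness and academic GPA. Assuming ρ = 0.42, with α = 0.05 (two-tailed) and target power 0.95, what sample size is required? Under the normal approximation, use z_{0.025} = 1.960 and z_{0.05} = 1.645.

n = 68

Fisher's z: C = ½·ln((1+r)/(1−r)) = ½·ln(2.4483) = 0.4477.
n = ((z_{α/2} + z_β)/C)² + 3.
(1.960 + 1.645) / 0.4477 = 3.605 / 0.4477 = 8.052.
n = 8.052² + 3 = 64.84 + 3 = 67.8.
Round up.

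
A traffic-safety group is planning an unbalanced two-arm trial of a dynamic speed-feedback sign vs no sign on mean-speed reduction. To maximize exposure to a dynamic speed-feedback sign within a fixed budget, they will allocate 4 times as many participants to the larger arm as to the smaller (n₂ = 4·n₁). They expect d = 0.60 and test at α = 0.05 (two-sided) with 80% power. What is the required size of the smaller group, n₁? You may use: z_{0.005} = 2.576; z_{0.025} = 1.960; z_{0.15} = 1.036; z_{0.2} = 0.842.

n₁ = 28

With allocation ratio k = n₂/n₁ = 4, Var(x̄₁−x̄₂) = σ²(1/n₁ + 1/(k·n₁)) = σ²·(k+1)/(k·n₁).
So n₁ = (1 + 1/k)·((z_{α/2} + z_β)/d)² = 1.250 × (2.802/0.60)².
n₁ = 1.250 × 21.81 = 27.3.
Round up: n₁ = 28, giving n₂ = 4 × 28 = 112.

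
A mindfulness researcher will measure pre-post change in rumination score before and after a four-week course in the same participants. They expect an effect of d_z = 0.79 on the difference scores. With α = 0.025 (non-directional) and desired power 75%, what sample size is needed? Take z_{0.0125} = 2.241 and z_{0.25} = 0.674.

For a paired (one-sample on differences) test: n = ((z_{α/2} + z_β) / d)².
z_{α/2} + z_β = 2.241 + 0.674 = 2.915.
n = (2.915 / 0.79)² = 3.690² = 13.62.
Round up.

n = 14 pairs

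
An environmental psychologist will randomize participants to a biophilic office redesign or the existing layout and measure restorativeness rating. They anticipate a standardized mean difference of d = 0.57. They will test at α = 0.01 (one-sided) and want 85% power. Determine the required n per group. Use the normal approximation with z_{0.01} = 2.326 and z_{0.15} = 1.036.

n = 70 per group

For two independent groups with equal n: n = 2·((z_{α} + z_β) / d)².
z_{α} + z_β = 2.326 + 1.036 = 3.362.
n = 2 × (3.362 / 0.57)² = 2 × 5.898² = 2 × 34.79 = 69.6.
Round up to the next whole participant.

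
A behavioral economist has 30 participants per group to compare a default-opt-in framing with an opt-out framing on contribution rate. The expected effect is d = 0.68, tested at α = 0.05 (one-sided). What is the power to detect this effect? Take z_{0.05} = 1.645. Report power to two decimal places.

power ≈ 0.84

For two equal groups, power = Φ(d·√(n/2) − z_{α}).
d·√(n/2) = 0.68 × √(30/2) = 0.68 × 3.873 = 2.634.
z_β = 2.634 − 1.645 = 0.989.
Power = Φ(0.989) = 0.839.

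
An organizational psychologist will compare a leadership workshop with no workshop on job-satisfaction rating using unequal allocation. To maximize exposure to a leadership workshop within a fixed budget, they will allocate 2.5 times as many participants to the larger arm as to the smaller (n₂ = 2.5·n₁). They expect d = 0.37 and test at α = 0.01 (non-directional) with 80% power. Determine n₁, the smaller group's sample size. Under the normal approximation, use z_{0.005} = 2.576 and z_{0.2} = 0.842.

n₁ = 120

With allocation ratio k = n₂/n₁ = 2.5, Var(x̄₁−x̄₂) = σ²(1/n₁ + 1/(k·n₁)) = σ²·(k+1)/(k·n₁).
So n₁ = (1 + 1/k)·((z_{α/2} + z_β)/d)² = 1.400 × (3.418/0.37)².
n₁ = 1.400 × 85.34 = 119.5.
Round up: n₁ = 120, giving n₂ = 2.5 × 120 = 300.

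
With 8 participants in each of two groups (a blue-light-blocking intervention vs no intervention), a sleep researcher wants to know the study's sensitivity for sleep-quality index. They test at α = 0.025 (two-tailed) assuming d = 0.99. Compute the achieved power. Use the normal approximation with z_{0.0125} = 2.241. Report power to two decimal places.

power ≈ 0.40

For two equal groups, power = Φ(d·√(n/2) − z_{α/2}).
d·√(n/2) = 0.99 × √(8/2) = 0.99 × 2.000 = 1.980.
z_β = 1.980 − 2.241 = -0.261.
Power = Φ(-0.261) = 0.397.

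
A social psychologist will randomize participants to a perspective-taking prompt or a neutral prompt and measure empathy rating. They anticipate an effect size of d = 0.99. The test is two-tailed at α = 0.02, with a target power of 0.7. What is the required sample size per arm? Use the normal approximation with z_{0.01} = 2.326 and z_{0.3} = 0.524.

n = 17 per group

For two independent groups with equal n: n = 2·((z_{α/2} + z_β) / d)².
z_{α/2} + z_β = 2.326 + 0.524 = 2.850.
n = 2 × (2.850 / 0.99)² = 2 × 2.879² = 2 × 8.29 = 16.6.
Round up to the next whole participant.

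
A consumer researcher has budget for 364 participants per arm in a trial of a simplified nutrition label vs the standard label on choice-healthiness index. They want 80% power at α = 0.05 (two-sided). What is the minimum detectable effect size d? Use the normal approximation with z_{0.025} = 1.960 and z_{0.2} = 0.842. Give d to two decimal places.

d_min ≈ 0.21

For two independent groups of n = 364 each: d_min = (z_{α/2} + z_β)·√(2/n).
z-sum = 1.960 + 0.842 = 2.802.
d_min = 2.802 × √(2/364) = 2.802 × 0.0741 = 0.208.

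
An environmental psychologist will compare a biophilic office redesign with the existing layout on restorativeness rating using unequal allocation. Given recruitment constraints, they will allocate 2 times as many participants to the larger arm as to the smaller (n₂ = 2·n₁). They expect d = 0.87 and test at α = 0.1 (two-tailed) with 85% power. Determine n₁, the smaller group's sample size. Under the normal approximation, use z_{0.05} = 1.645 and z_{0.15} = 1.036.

n₁ = 15

With allocation ratio k = n₂/n₁ = 2, Var(x̄₁−x̄₂) = σ²(1/n₁ + 1/(k·n₁)) = σ²·(k+1)/(k·n₁).
So n₁ = (1 + 1/k)·((z_{α/2} + z_β)/d)² = 1.500 × (2.681/0.87)².
n₁ = 1.500 × 9.50 = 14.2.
Round up: n₁ = 15, giving n₂ = 2 × 15 = 30.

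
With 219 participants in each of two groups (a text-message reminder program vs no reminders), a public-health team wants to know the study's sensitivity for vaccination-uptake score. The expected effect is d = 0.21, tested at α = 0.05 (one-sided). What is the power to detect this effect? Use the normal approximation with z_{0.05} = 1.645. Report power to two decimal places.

For two equal groups, power = Φ(d·√(n/2) − z_{α}).
d·√(n/2) = 0.21 × √(219/2) = 0.21 × 10.464 = 2.197.
z_β = 2.197 − 1.645 = 0.552.
Power = Φ(0.552) = 0.710.

power ≈ 0.71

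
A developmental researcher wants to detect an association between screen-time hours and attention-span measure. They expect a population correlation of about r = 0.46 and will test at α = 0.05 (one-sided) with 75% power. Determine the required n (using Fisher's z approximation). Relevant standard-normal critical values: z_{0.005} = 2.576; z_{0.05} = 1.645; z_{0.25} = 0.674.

Fisher's z: C = ½·ln((1+r)/(1−r)) = ½·ln(2.7037) = 0.4973.
n = ((z_{α} + z_β)/C)² + 3.
(1.645 + 0.674) / 0.4973 = 2.319 / 0.4973 = 4.663.
n = 4.663² + 3 = 21.75 + 3 = 24.7.
Round up.

n = 25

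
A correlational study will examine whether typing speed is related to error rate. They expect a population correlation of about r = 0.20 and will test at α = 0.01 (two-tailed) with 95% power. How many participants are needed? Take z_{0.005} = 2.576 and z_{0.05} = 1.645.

Fisher's z: C = ½·ln((1+r)/(1−r)) = ½·ln(1.5000) = 0.2027.
n = ((z_{α/2} + z_β)/C)² + 3.
(2.576 + 1.645) / 0.2027 = 4.221 / 0.2027 = 20.824.
n = 20.824² + 3 = 433.63 + 3 = 436.6.
Round up.

n = 437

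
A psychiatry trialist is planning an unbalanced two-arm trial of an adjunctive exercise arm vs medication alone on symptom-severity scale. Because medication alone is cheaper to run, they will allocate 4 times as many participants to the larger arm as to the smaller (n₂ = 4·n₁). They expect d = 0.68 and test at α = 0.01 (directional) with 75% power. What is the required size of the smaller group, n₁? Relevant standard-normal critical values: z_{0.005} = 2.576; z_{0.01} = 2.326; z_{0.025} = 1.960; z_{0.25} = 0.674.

With allocation ratio k = n₂/n₁ = 4, Var(x̄₁−x̄₂) = σ²(1/n₁ + 1/(k·n₁)) = σ²·(k+1)/(k·n₁).
So n₁ = (1 + 1/k)·((z_{α} + z_β)/d)² = 1.250 × (3.000/0.68)².
n₁ = 1.250 × 19.46 = 24.3.
Round up: n₁ = 25, giving n₂ = 4 × 25 = 100.

n₁ = 25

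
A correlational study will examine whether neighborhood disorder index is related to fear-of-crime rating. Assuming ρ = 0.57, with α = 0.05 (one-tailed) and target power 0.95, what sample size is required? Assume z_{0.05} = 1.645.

Fisher's z: C = ½·ln((1+r)/(1−r)) = ½·ln(3.6512) = 0.6475.
n = ((z_{α} + z_β)/C)² + 3.
(1.645 + 1.645) / 0.6475 = 3.290 / 0.6475 = 5.081.
n = 5.081² + 3 = 25.82 + 3 = 28.8.
Round up.

n = 29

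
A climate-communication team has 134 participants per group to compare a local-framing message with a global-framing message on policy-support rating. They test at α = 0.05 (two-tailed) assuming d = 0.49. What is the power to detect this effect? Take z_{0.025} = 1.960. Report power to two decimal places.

For two equal groups, power = Φ(d·√(n/2) − z_{α/2}).
d·√(n/2) = 0.49 × √(134/2) = 0.49 × 8.185 = 4.011.
z_β = 4.011 − 1.960 = 2.051.
Power = Φ(2.051) = 0.980.

power ≈ 0.98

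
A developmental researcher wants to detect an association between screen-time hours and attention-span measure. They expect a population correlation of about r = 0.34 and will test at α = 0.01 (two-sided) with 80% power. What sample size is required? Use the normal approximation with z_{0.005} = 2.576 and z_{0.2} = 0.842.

Fisher's z: C = ½·ln((1+r)/(1−r)) = ½·ln(2.0303) = 0.3541.
n = ((z_{α/2} + z_β)/C)² + 3.
(2.576 + 0.842) / 0.3541 = 3.418 / 0.3541 = 9.653.
n = 9.653² + 3 = 93.17 + 3 = 96.2.
Round up.

n = 97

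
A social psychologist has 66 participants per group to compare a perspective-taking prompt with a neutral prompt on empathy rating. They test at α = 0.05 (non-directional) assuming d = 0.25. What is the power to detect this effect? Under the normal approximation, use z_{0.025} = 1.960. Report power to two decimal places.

power ≈ 0.30

For two equal groups, power = Φ(d·√(n/2) − z_{α/2}).
d·√(n/2) = 0.25 × √(66/2) = 0.25 × 5.745 = 1.436.
z_β = 1.436 − 1.960 = -0.524.
Power = Φ(-0.524) = 0.300.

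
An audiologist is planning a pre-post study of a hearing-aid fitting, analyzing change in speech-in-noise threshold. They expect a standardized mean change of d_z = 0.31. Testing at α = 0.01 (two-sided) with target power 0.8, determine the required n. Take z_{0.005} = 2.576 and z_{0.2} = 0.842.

For a paired (one-sample on differences) test: n = ((z_{α/2} + z_β) / d)².
z_{α/2} + z_β = 2.576 + 0.842 = 3.418.
n = (3.418 / 0.31)² = 11.026² = 121.57.
Round up.

n = 122 pairs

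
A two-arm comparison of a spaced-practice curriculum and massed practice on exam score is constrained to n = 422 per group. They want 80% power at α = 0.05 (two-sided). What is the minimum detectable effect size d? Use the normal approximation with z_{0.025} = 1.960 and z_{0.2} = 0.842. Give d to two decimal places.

For two independent groups of n = 422 each: d_min = (z_{α/2} + z_β)·√(2/n).
z-sum = 1.960 + 0.842 = 2.802.
d_min = 2.802 × √(2/422) = 2.802 × 0.0688 = 0.193.

d_min ≈ 0.19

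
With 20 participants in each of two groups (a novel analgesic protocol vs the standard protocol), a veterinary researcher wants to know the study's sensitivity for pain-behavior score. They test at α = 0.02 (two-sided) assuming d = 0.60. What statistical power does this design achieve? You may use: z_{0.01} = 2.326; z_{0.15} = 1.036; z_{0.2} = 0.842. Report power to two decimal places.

power ≈ 0.33

For two equal groups, power = Φ(d·√(n/2) − z_{α/2}).
d·√(n/2) = 0.60 × √(20/2) = 0.60 × 3.162 = 1.897.
z_β = 1.897 − 2.326 = -0.429.
Power = Φ(-0.429) = 0.334.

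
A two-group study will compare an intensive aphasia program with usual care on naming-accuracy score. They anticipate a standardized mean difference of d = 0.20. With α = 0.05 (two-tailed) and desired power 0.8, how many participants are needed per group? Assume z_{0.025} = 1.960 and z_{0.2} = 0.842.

For two independent groups with equal n: n = 2·((z_{α/2} + z_β) / d)².
z_{α/2} + z_β = 1.960 + 0.842 = 2.802.
n = 2 × (2.802 / 0.20)² = 2 × 14.010² = 2 × 196.28 = 392.6.
Round up to the next whole participant.

n = 393 per group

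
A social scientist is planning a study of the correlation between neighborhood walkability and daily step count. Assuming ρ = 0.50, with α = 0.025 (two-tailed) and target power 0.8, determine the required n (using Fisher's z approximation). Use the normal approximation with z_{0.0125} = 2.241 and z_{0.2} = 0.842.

Fisher's z: C = ½·ln((1+r)/(1−r)) = ½·ln(3.0000) = 0.5493.
n = ((z_{α/2} + z_β)/C)² + 3.
(2.241 + 0.842) / 0.5493 = 3.083 / 0.5493 = 5.613.
n = 5.613² + 3 = 31.50 + 3 = 34.5.
Round up.

n = 35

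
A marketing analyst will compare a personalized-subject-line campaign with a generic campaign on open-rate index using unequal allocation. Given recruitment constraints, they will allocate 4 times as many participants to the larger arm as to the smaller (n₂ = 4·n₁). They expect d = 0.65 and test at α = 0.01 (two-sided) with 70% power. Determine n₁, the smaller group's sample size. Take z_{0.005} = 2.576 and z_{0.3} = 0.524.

With allocation ratio k = n₂/n₁ = 4, Var(x̄₁−x̄₂) = σ²(1/n₁ + 1/(k·n₁)) = σ²·(k+1)/(k·n₁).
So n₁ = (1 + 1/k)·((z_{α/2} + z_β)/d)² = 1.250 × (3.100/0.65)².
n₁ = 1.250 × 22.75 = 28.4.
Round up: n₁ = 29, giving n₂ = 4 × 29 = 116.

n₁ = 29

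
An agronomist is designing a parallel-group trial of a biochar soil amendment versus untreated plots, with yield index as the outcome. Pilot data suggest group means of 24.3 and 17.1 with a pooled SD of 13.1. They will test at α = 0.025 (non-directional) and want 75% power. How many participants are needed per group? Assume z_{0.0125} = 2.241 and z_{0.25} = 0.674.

Cohen's d = |M₁ − M₂| / SD_pooled = |24.3 − 17.1| / 13.1 = 7.2 / 13.1 = 0.550.
For two independent groups with equal n: n = 2·((z_{α/2} + z_β) / d)².
z_{α/2} + z_β = 2.241 + 0.674 = 2.915.
n = 2 × (2.915 / 0.550)² = 2 × 5.300² = 2 × 28.09 = 56.2.
Round up to the next whole participant.

n = 57 per group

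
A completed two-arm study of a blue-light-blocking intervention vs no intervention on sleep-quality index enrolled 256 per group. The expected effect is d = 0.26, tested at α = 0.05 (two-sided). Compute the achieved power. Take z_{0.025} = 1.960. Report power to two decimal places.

power ≈ 0.84

For two equal groups, power = Φ(d·√(n/2) − z_{α/2}).
d·√(n/2) = 0.26 × √(256/2) = 0.26 × 11.314 = 2.942.
z_β = 2.942 − 1.960 = 0.982.
Power = Φ(0.982) = 0.837.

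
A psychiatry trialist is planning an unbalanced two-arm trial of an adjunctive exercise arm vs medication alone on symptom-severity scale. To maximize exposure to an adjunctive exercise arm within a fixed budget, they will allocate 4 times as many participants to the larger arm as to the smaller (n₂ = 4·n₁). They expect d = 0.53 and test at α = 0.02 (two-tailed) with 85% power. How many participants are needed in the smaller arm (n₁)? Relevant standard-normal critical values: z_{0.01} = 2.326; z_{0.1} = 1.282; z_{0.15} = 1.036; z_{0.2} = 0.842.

n₁ = 51

With allocation ratio k = n₂/n₁ = 4, Var(x̄₁−x̄₂) = σ²(1/n₁ + 1/(k·n₁)) = σ²·(k+1)/(k·n₁).
So n₁ = (1 + 1/k)·((z_{α/2} + z_β)/d)² = 1.250 × (3.362/0.53)².
n₁ = 1.250 × 40.24 = 50.3.
Round up: n₁ = 51, giving n₂ = 4 × 51 = 204.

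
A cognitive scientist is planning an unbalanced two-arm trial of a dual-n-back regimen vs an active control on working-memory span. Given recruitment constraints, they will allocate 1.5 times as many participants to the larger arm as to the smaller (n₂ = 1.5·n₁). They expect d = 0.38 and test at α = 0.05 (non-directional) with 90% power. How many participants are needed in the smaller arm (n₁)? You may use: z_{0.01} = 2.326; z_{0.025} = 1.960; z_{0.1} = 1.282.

With allocation ratio k = n₂/n₁ = 1.5, Var(x̄₁−x̄₂) = σ²(1/n₁ + 1/(k·n₁)) = σ²·(k+1)/(k·n₁).
So n₁ = (1 + 1/k)·((z_{α/2} + z_β)/d)² = 1.667 × (3.242/0.38)².
n₁ = 1.667 × 72.79 = 121.3.
Round up: n₁ = 122, giving n₂ = 1.5 × 122 = 183.

n₁ = 122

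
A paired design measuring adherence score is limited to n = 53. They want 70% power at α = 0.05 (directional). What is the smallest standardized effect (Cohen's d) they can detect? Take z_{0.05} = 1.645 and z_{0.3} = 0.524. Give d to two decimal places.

d_min ≈ 0.30

For a single sample (or paired design) of n = 53: d_min = (z_{α} + z_β)/√n.
z-sum = 1.645 + 0.524 = 2.169.
d_min = 2.169 / √53 = 2.169 / 7.280 = 0.298.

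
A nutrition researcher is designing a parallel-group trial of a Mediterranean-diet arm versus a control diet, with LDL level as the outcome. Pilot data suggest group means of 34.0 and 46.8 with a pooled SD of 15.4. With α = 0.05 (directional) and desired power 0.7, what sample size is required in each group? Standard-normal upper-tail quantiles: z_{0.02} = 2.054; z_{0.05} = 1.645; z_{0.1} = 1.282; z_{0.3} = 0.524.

Cohen's d = |M₁ − M₂| / SD_pooled = |34.0 − 46.8| / 15.4 = 12.8 / 15.4 = 0.831.
For two independent groups with equal n: n = 2·((z_{α} + z_β) / d)².
z_{α} + z_β = 1.645 + 0.524 = 2.169.
n = 2 × (2.169 / 0.831)² = 2 × 2.610² = 2 × 6.81 = 13.6.
Round up to the next whole participant.

n = 14 per group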